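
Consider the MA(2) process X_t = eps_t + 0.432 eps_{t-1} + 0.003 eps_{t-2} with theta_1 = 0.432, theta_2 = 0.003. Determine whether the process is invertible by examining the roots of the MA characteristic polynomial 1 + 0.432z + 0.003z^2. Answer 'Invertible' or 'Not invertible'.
\text{Invertible}

The MA(q) characteristic polynomial is P(z) = 1 + 0.432z + 0.003z^2.
Invertibility requires all roots to lie outside the unit circle, i.e. |z| > 1 for every root.
Set 1 + (0.432) z + (0.003) z^2 = 0, i.e. a z^2 + b z + c = 0 with a = 0.003, b = 0.432, c = 1.
Discriminant D = b^2 - 4ac = (0.432)^2 - 4*(0.003)*1 = 0.186624 - (0.012) = 0.174624.
D >= 0, so the roots are real: z = (-b +/- sqrt(D)) / (2a) = (-0.432 +/- 0.41788) / (0.006).
  z_1 = (-0.432 + 0.41788) / (0.006) = -2.3533,   |z_1| = 2.3533.
  z_2 = (-0.432 - 0.41788) / (0.006) = -141.6467,   |z_2| = 141.6467.
Moduli of all roots: 2.3533, 141.6467.
All moduli strictly greater than 1? Yes.
Verdict: Invertible.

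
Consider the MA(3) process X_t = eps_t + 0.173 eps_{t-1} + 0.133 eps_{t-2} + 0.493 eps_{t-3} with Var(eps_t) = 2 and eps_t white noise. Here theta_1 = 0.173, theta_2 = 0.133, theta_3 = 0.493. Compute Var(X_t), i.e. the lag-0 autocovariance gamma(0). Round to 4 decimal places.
\gamma(0) = 2.5813

For an MA(q) process X_t = eps_t + sum_i theta_i eps_{t-i} with
Var(eps_t) = sigma^2, the variance is
  gamma(0) = sigma^2 * (1 + sum_i theta_i^2).
  sum_i theta_i^2 = (0.173)^2 + (0.133)^2 + (0.493)^2 = 0.029929 + 0.017689 + 0.243049 = 0.290667.
  gamma(0) = 2 * (1 + 0.290667) = 2 * 1.290667 = 2.581334, which rounds to 2.5813.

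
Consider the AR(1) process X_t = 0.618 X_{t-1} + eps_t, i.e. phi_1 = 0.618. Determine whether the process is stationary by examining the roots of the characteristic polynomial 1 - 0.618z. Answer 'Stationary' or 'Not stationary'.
\text{Stationary}

The AR(p) characteristic polynomial is P(z) = 1 - 0.618z.
Stationarity requires all roots to lie outside the unit circle, i.e. |z| > 1 for every root.
This is linear in z: 1 + (-0.618) z = 0  =>  z = -1/(-0.618) = 1.618123,  |z| = 1.618123.
Moduli of all roots: 1.6181.
All moduli strictly greater than 1? Yes.
Verdict: Stationary.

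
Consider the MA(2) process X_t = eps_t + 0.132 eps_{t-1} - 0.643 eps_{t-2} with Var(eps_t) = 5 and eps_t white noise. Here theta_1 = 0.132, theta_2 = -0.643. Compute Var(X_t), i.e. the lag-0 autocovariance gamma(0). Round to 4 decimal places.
\gamma(0) = 7.1544

For an MA(q) process X_t = eps_t + sum_i theta_i eps_{t-i} with
Var(eps_t) = sigma^2, the variance is
  gamma(0) = sigma^2 * (1 + sum_i theta_i^2).
  sum_i theta_i^2 = (0.132)^2 + (-0.643)^2 = 0.017424 + 0.413449 = 0.430873.
  gamma(0) = 5 * (1 + 0.430873) = 5 * 1.430873 = 7.154365, which rounds to 7.1544.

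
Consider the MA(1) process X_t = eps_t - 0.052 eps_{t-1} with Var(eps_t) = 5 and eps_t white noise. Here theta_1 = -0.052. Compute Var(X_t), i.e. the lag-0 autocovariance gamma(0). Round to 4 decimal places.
\gamma(0) = 5.0135

For an MA(q) process X_t = eps_t + sum_i theta_i eps_{t-i} with
Var(eps_t) = sigma^2, the variance is
  gamma(0) = sigma^2 * (1 + sum_i theta_i^2).
  sum_i theta_i^2 = (-0.052)^2 = 0.002704.
  gamma(0) = 5 * (1 + 0.002704) = 5 * 1.002704 = 5.01352, which rounds to 5.0135.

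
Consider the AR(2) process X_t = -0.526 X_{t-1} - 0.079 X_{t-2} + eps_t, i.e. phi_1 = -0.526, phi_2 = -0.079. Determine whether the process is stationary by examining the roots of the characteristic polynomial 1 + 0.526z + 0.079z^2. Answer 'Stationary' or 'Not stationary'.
\text{Stationary}

The AR(p) characteristic polynomial is P(z) = 1 + 0.526z + 0.079z^2.
Stationarity requires all roots to lie outside the unit circle, i.e. |z| > 1 for every root.
Set 1 + (0.526) z + (0.079) z^2 = 0, i.e. a z^2 + b z + c = 0 with a = 0.079, b = 0.526, c = 1.
Discriminant D = b^2 - 4ac = (0.526)^2 - 4*(0.079)*1 = 0.276676 - (0.316) = -0.039324.
D < 0, so the roots are the complex-conjugate pair z = (-b +/- i sqrt(-D)) / (2a) = -3.3291 +/- 1.2551i.
For a conjugate pair |z|^2 = z * conj(z) = (product of roots) = c/a = 1/(0.079) = 12.658228, so |z| = sqrt(12.658228) = 3.5578 for both roots.
Moduli of all roots: 3.5578, 3.5578.
All moduli strictly greater than 1? Yes.
Verdict: Stationary.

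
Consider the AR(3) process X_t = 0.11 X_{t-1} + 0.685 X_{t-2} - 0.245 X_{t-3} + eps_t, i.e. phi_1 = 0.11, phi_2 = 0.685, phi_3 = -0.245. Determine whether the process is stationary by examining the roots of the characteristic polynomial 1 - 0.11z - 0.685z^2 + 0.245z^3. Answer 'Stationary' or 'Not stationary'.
\text{Stationary}

The AR(p) characteristic polynomial is P(z) = 1 - 0.11z - 0.685z^2 + 0.245z^3.
Stationarity requires all roots to lie outside the unit circle, i.e. |z| > 1 for every root.
Degree 3: look for a simple real root z0 first, then factor out (1 - z/z0) and solve the remaining quadratic.
Testing z0 = 2: P(2) = 1 + (-0.11)(2) + (-0.685)(2)^2 + (0.245)(2)^3
  = 1 + (-0.22) + (-2.74) + (1.96) = 0.  So z_0 = 2 is a root, |z_0| = 2.
Divide out the factor (1 - 0.5 z) = (1 - z/z0) (since 1/z0 = 0.5):
  P(z) = (1 - 0.5 z)(1 + (0.39) z + (-0.49) z^2)
  [check: z-coef 0.39 - (0.5) = -0.11; z^2-coef -0.49 - (0.5)(0.39) = -0.685; z^3-coef -(0.5)(-0.49) = 0.245.]
Remaining roots from the quadratic factor 1 + (0.39) z + (-0.49) z^2:
  Set 1 + (0.39) z + (-0.49) z^2 = 0, i.e. a z^2 + b z + c = 0 with a = -0.49, b = 0.39, c = 1.
  Discriminant D = b^2 - 4ac = (0.39)^2 - 4*(-0.49)*1 = 0.1521 - (-1.96) = 2.1121.
  D >= 0, so the roots are real: z = (-b +/- sqrt(D)) / (2a) = (-0.39 +/- 1.453307) / (-0.98).
    z_1 = (-0.39 + 1.453307) / (-0.98) = -1.085,   |z_1| = 1.085.
    z_2 = (-0.39 - 1.453307) / (-0.98) = 1.8809,   |z_2| = 1.8809.
Moduli of all roots: 2.0000, 1.0850, 1.8809.
All moduli strictly greater than 1? Yes.
Verdict: Stationary.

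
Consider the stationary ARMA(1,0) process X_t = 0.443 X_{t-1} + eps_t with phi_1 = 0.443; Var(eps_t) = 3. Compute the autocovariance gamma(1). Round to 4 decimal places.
\gamma(1) = 1.6535

Multiply the model equation by X_{t-k} and take expectations. With theta_0 = psi_0 = 1 and psi_j the MA(infinity) weights, this gives
  gamma(k) - sum_i phi_i gamma(k-i) = c_k,
  c_k = sigma^2 * sum_{j=k..q} theta_j psi_{j-k}   (c_k = 0 for k > q),
using gamma(-m) = gamma(m).
Pure AR (q = 0): c_0 = sigma^2 = 3, c_k = 0 for k >= 1.
Equations for k = 0 and k = 1 (AR order 1):
  gamma(0) = phi_1 gamma(1) + c_0
  gamma(1) = phi_1 gamma(0) + c_1
Substituting the second into the first: gamma(0) (1 - phi_1^2) = c_0 + phi_1 c_1, so
  gamma(0) = c_0 / (1 - phi_1^2) = 3 / (1 - (0.443)^2) = 3 / 0.803751 = 3.732499.
  gamma(1) = phi_1 gamma(0) = (0.443)(3.732499) = 1.653497.
Therefore gamma(1) = 1.6535 (to 4 decimal places).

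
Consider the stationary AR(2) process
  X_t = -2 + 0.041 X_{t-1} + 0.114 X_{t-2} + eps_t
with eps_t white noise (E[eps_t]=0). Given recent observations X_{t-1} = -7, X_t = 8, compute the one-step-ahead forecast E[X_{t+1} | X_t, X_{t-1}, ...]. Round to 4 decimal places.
E[X_{t+1} \mid \mathcal F_t] = -2.4700

For an AR(p) model X_t = c + sum_i phi_i X_{t-i} + eps_t, the
one-step-ahead conditional mean is
  E[X_{t+1} | X_t, ...] = c + sum_i phi_i X_{t+1-i}.
Substitute known values:
  E[X_{t+1} | ...] = -2 + (0.041) * (8) + (0.114) * (-7)
                   = -2.4700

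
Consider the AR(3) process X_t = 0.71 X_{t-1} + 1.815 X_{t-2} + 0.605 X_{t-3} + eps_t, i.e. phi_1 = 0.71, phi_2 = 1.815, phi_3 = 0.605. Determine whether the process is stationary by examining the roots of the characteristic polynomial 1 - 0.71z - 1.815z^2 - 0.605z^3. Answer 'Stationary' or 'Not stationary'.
\text{Not stationary}

The AR(p) characteristic polynomial is P(z) = 1 - 0.71z - 1.815z^2 - 0.605z^3.
Stationarity requires all roots to lie outside the unit circle, i.e. |z| > 1 for every root.
Degree 3: look for a simple real root z0 first, then factor out (1 - z/z0) and solve the remaining quadratic.
Testing z0 = -2: P(-2) = 1 + (-0.71)(-2) + (-1.815)(-2)^2 + (-0.605)(-2)^3
  = 1 + (1.42) + (-7.26) + (4.84) = 0.  So z_0 = -2 is a root, |z_0| = 2.
Divide out the factor (1 + 0.5 z) = (1 - z/z0) (since 1/z0 = -0.5):
  P(z) = (1 + 0.5 z)(1 + (-1.21) z + (-1.21) z^2)
  [check: z-coef -1.21 - (-0.5) = -0.71; z^2-coef -1.21 - (-0.5)(-1.21) = -1.815; z^3-coef -(-0.5)(-1.21) = -0.605.]
Remaining roots from the quadratic factor 1 + (-1.21) z + (-1.21) z^2:
  Set 1 + (-1.21) z + (-1.21) z^2 = 0, i.e. a z^2 + b z + c = 0 with a = -1.21, b = -1.21, c = 1.
  Discriminant D = b^2 - 4ac = (-1.21)^2 - 4*(-1.21)*1 = 1.4641 - (-4.84) = 6.3041.
  D >= 0, so the roots are real: z = (-b +/- sqrt(D)) / (2a) = (1.21 +/- 2.510797) / (-2.42).
    z_1 = (1.21 + 2.510797) / (-2.42) = -1.5375,   |z_1| = 1.5375.
    z_2 = (1.21 - 2.510797) / (-2.42) = 0.5375,   |z_2| = 0.5375.
Moduli of all roots: 2.0000, 1.5375, 0.5375.
All moduli strictly greater than 1? No.
Verdict: Not stationary.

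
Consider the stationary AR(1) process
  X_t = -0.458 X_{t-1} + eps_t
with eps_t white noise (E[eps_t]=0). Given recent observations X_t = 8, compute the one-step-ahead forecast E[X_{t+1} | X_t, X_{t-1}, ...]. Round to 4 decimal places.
E[X_{t+1} \mid \mathcal F_t] = -3.6640

For an AR(p) model X_t = c + sum_i phi_i X_{t-i} + eps_t, the
one-step-ahead conditional mean is
  E[X_{t+1} | X_t, ...] = c + sum_i phi_i X_{t+1-i}.
Substitute known values:
  E[X_{t+1} | ...] = (-0.458) * (8)
                   = -3.6640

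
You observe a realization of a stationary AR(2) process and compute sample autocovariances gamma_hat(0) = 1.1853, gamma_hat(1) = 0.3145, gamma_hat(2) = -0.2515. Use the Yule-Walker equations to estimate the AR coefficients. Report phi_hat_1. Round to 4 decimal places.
\hat\phi_{1} = 0.3460

The Yule-Walker equations for an AR(p) process read, in matrix form,
  Gamma_p phi = r_p,   with   (Gamma_p)_{ij} = gamma(|i - j|),
                       (r_p)_i = gamma(i),   i,j = 1..p.
Substitute the sample gammas (Toeplitz matrix and right-hand side of size 2):
  Gamma_p = [[1.1853, 0.3145], [0.3145, 1.1853]]
  r_p     = [0.3145, -0.2515]
Written out:
  1.1853 phi_1 + 0.3145 phi_2 = 0.3145
  0.3145 phi_1 + 1.1853 phi_2 = -0.2515
Solve by Cramer's rule:
  det = gamma(0)^2 - gamma(1)^2 = (1.1853)^2 - (0.3145)^2 = 1.40493609 - 0.09891025 = 1.30602584
  phi_hat_1 = [gamma(1) gamma(0) - gamma(1) gamma(2)] / det = [(0.3145)(1.1853) - (0.3145)(-0.2515)] / 1.30602584 = 0.4518736 / 1.30602584 = 0.346
  phi_hat_2 = [gamma(0) gamma(2) - gamma(1)^2] / det = [(1.1853)(-0.2515) - (0.3145)^2] / 1.30602584 = -0.3970132 / 1.30602584 = -0.304
So phi_hat = [0.3460, -0.3040].
Therefore phi_hat_1 = 0.3460.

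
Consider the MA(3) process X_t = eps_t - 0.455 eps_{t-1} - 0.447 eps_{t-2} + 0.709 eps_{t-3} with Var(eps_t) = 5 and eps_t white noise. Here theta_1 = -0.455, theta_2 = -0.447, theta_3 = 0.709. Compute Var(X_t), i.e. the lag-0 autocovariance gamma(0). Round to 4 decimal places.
\gamma(0) = 9.5476

For an MA(q) process X_t = eps_t + sum_i theta_i eps_{t-i} with
Var(eps_t) = sigma^2, the variance is
  gamma(0) = sigma^2 * (1 + sum_i theta_i^2).
  sum_i theta_i^2 = (-0.455)^2 + (-0.447)^2 + (0.709)^2 = 0.207025 + 0.199809 + 0.502681 = 0.909515.
  gamma(0) = 5 * (1 + 0.909515) = 5 * 1.909515 = 9.547575, which rounds to 9.5476.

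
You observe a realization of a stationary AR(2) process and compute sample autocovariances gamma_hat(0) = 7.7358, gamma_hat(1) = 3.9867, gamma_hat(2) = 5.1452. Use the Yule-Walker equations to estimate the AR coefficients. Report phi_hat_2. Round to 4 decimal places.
\hat\phi_{2} = 0.5440

The Yule-Walker equations for an AR(p) process read, in matrix form,
  Gamma_p phi = r_p,   with   (Gamma_p)_{ij} = gamma(|i - j|),
                       (r_p)_i = gamma(i),   i,j = 1..p.
Substitute the sample gammas (Toeplitz matrix and right-hand side of size 2):
  Gamma_p = [[7.7358, 3.9867], [3.9867, 7.7358]]
  r_p     = [3.9867, 5.1452]
Written out:
  7.7358 phi_1 + 3.9867 phi_2 = 3.9867
  3.9867 phi_1 + 7.7358 phi_2 = 5.1452
Solve by Cramer's rule:
  det = gamma(0)^2 - gamma(1)^2 = (7.7358)^2 - (3.9867)^2 = 59.84260164 - 15.89377689 = 43.94882475
  phi_hat_1 = [gamma(1) gamma(0) - gamma(1) gamma(2)] / det = [(3.9867)(7.7358) - (3.9867)(5.1452)] / 43.94882475 = 10.32794502 / 43.94882475 = 0.235
  phi_hat_2 = [gamma(0) gamma(2) - gamma(1)^2] / det = [(7.7358)(5.1452) - (3.9867)^2] / 43.94882475 = 23.90846127 / 43.94882475 = 0.544
So phi_hat = [0.2350, 0.5440].
Therefore phi_hat_2 = 0.5440.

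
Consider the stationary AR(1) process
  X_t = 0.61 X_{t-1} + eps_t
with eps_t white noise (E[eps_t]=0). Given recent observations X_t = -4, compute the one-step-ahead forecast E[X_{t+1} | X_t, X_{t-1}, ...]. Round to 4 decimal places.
E[X_{t+1} \mid \mathcal F_t] = -2.4400

For an AR(p) model X_t = c + sum_i phi_i X_{t-i} + eps_t, the
one-step-ahead conditional mean is
  E[X_{t+1} | X_t, ...] = c + sum_i phi_i X_{t+1-i}.
Substitute known values:
  E[X_{t+1} | ...] = (0.61) * (-4)
                   = -2.4400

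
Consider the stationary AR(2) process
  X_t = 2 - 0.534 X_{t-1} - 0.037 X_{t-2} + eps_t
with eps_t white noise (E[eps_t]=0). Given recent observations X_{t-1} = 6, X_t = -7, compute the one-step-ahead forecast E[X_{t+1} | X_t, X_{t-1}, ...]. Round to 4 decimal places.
E[X_{t+1} \mid \mathcal F_t] = 5.5160

For an AR(p) model X_t = c + sum_i phi_i X_{t-i} + eps_t, the
one-step-ahead conditional mean is
  E[X_{t+1} | X_t, ...] = c + sum_i phi_i X_{t+1-i}.
Substitute known values:
  E[X_{t+1} | ...] = 2 + (-0.534) * (-7) + (-0.037) * (6)
                   = 5.5160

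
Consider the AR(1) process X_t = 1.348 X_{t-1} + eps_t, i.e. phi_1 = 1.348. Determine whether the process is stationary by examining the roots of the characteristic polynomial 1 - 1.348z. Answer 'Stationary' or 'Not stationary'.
\text{Not stationary}

The AR(p) characteristic polynomial is P(z) = 1 - 1.348z.
Stationarity requires all roots to lie outside the unit circle, i.e. |z| > 1 for every root.
This is linear in z: 1 + (-1.348) z = 0  =>  z = -1/(-1.348) = 0.74184,  |z| = 0.74184.
Moduli of all roots: 0.7418.
All moduli strictly greater than 1? No.
Verdict: Not stationary.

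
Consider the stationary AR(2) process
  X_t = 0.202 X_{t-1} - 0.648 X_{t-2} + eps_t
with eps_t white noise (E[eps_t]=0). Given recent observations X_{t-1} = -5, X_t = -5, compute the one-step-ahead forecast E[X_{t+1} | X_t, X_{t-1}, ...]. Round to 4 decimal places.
E[X_{t+1} \mid \mathcal F_t] = 2.2300

For an AR(p) model X_t = c + sum_i phi_i X_{t-i} + eps_t, the
one-step-ahead conditional mean is
  E[X_{t+1} | X_t, ...] = c + sum_i phi_i X_{t+1-i}.
Substitute known values:
  E[X_{t+1} | ...] = (0.202) * (-5) + (-0.648) * (-5)
                   = 2.2300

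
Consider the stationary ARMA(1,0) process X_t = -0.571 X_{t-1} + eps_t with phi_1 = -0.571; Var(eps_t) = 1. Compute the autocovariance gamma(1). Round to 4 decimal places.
\gamma(1) = -0.8472

Multiply the model equation by X_{t-k} and take expectations. With theta_0 = psi_0 = 1 and psi_j the MA(infinity) weights, this gives
  gamma(k) - sum_i phi_i gamma(k-i) = c_k,
  c_k = sigma^2 * sum_{j=k..q} theta_j psi_{j-k}   (c_k = 0 for k > q),
using gamma(-m) = gamma(m).
Pure AR (q = 0): c_0 = sigma^2 = 1, c_k = 0 for k >= 1.
Equations for k = 0 and k = 1 (AR order 1):
  gamma(0) = phi_1 gamma(1) + c_0
  gamma(1) = phi_1 gamma(0) + c_1
Substituting the second into the first: gamma(0) (1 - phi_1^2) = c_0 + phi_1 c_1, so
  gamma(0) = c_0 / (1 - phi_1^2) = 1 / (1 - (-0.571)^2) = 1 / 0.673959 = 1.48377.
  gamma(1) = phi_1 gamma(0) = (-0.571)(1.48377) = -0.847233.
Therefore gamma(1) = -0.8472 (to 4 decimal places).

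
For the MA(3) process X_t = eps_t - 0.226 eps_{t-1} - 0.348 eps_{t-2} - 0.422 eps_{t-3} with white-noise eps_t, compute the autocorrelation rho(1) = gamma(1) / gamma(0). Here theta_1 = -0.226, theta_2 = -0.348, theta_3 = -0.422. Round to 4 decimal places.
\rho(1) = -0.0004

For an MA(q) process with theta_0 = 1, the autocovariance is
  gamma(k) = sigma^2 * sum_{i=0..q-k} theta_i * theta_{i+k},
and rho(k) = gamma(k) / gamma(0). Sigma^2 cancels.
  numerator   = (1)*(-0.226) + (-0.226)*(-0.348) + (-0.348)*(-0.422) = -0.000496.
  denominator = (1)^2 + (-0.226)^2 + (-0.348)^2 + (-0.422)^2 = 1.350264.
  rho(1) = -0.000496 / 1.350264 = -0.0004.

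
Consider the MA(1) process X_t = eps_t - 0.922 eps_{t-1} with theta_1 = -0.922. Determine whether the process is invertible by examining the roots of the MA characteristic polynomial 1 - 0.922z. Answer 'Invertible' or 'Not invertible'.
\text{Invertible}

The MA(q) characteristic polynomial is P(z) = 1 - 0.922z.
Invertibility requires all roots to lie outside the unit circle, i.e. |z| > 1 for every root.
This is linear in z: 1 + (-0.922) z = 0  =>  z = -1/(-0.922) = 1.084599,  |z| = 1.084599.
Moduli of all roots: 1.0846.
All moduli strictly greater than 1? Yes.
Verdict: Invertible.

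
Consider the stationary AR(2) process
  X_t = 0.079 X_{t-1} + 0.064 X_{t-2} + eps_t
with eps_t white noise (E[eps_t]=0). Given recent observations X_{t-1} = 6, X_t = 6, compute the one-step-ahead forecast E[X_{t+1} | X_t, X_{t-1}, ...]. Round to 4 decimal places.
E[X_{t+1} \mid \mathcal F_t] = 0.8580

For an AR(p) model X_t = c + sum_i phi_i X_{t-i} + eps_t, the
one-step-ahead conditional mean is
  E[X_{t+1} | X_t, ...] = c + sum_i phi_i X_{t+1-i}.
Substitute known values:
  E[X_{t+1} | ...] = (0.079) * (6) + (0.064) * (6)
                   = 0.8580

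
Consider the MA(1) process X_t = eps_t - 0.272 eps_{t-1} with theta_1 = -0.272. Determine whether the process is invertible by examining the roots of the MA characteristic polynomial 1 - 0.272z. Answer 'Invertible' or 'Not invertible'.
\text{Invertible}

The MA(q) characteristic polynomial is P(z) = 1 - 0.272z.
Invertibility requires all roots to lie outside the unit circle, i.e. |z| > 1 for every root.
This is linear in z: 1 + (-0.272) z = 0  =>  z = -1/(-0.272) = 3.676471,  |z| = 3.676471.
Moduli of all roots: 3.6765.
All moduli strictly greater than 1? Yes.
Verdict: Invertible.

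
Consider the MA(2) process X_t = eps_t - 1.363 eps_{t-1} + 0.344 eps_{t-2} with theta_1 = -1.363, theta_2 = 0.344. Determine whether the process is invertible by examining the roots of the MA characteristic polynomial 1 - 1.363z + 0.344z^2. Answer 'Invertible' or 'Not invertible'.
\text{Not invertible}

The MA(q) characteristic polynomial is P(z) = 1 - 1.363z + 0.344z^2.
Invertibility requires all roots to lie outside the unit circle, i.e. |z| > 1 for every root.
Set 1 + (-1.363) z + (0.344) z^2 = 0, i.e. a z^2 + b z + c = 0 with a = 0.344, b = -1.363, c = 1.
Discriminant D = b^2 - 4ac = (-1.363)^2 - 4*(0.344)*1 = 1.857769 - (1.376) = 0.481769.
D >= 0, so the roots are real: z = (-b +/- sqrt(D)) / (2a) = (1.363 +/- 0.694096) / (0.688).
  z_1 = (1.363 + 0.694096) / (0.688) = 2.99,   |z_1| = 2.99.
  z_2 = (1.363 - 0.694096) / (0.688) = 0.9722,   |z_2| = 0.9722.
Moduli of all roots: 2.9900, 0.9722.
All moduli strictly greater than 1? No.
Verdict: Not invertible.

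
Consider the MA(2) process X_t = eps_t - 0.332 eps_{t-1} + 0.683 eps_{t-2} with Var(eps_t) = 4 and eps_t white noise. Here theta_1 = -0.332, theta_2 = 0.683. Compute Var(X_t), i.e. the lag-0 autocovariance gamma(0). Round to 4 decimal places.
\gamma(0) = 6.3069

For an MA(q) process X_t = eps_t + sum_i theta_i eps_{t-i} with
Var(eps_t) = sigma^2, the variance is
  gamma(0) = sigma^2 * (1 + sum_i theta_i^2).
  sum_i theta_i^2 = (-0.332)^2 + (0.683)^2 = 0.110224 + 0.466489 = 0.576713.
  gamma(0) = 4 * (1 + 0.576713) = 4 * 1.576713 = 6.306852, which rounds to 6.3069.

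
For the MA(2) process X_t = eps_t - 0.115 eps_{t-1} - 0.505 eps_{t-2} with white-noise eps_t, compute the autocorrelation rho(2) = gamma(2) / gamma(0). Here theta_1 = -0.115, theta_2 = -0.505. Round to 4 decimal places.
\rho(2) = -0.3982

For an MA(q) process with theta_0 = 1, the autocovariance is
  gamma(k) = sigma^2 * sum_{i=0..q-k} theta_i * theta_{i+k},
and rho(k) = gamma(k) / gamma(0). Sigma^2 cancels.
  numerator   = (1)*(-0.505) = -0.505.
  denominator = (1)^2 + (-0.115)^2 + (-0.505)^2 = 1.26825.
  rho(2) = -0.505 / 1.26825 = -0.3982.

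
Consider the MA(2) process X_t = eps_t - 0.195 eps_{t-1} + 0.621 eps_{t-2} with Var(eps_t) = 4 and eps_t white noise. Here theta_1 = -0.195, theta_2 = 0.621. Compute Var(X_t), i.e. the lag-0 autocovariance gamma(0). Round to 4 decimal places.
\gamma(0) = 5.6947

For an MA(q) process X_t = eps_t + sum_i theta_i eps_{t-i} with
Var(eps_t) = sigma^2, the variance is
  gamma(0) = sigma^2 * (1 + sum_i theta_i^2).
  sum_i theta_i^2 = (-0.195)^2 + (0.621)^2 = 0.038025 + 0.385641 = 0.423666.
  gamma(0) = 4 * (1 + 0.423666) = 4 * 1.423666 = 5.694664, which rounds to 5.6947.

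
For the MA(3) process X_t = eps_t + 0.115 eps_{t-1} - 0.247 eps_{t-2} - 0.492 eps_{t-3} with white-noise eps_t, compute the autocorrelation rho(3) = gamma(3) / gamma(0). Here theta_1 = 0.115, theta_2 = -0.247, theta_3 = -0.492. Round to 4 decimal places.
\rho(3) = -0.3738

For an MA(q) process with theta_0 = 1, the autocovariance is
  gamma(k) = sigma^2 * sum_{i=0..q-k} theta_i * theta_{i+k},
and rho(k) = gamma(k) / gamma(0). Sigma^2 cancels.
  numerator   = (1)*(-0.492) = -0.492.
  denominator = (1)^2 + (0.115)^2 + (-0.247)^2 + (-0.492)^2 = 1.316298.
  rho(3) = -0.492 / 1.316298 = -0.3738.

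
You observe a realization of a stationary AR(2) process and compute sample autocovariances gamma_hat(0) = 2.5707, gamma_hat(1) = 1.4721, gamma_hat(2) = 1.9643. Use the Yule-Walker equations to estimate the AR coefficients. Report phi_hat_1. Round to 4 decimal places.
\hat\phi_{1} = 0.2010

The Yule-Walker equations for an AR(p) process read, in matrix form,
  Gamma_p phi = r_p,   with   (Gamma_p)_{ij} = gamma(|i - j|),
                       (r_p)_i = gamma(i),   i,j = 1..p.
Substitute the sample gammas (Toeplitz matrix and right-hand side of size 2):
  Gamma_p = [[2.5707, 1.4721], [1.4721, 2.5707]]
  r_p     = [1.4721, 1.9643]
Written out:
  2.5707 phi_1 + 1.4721 phi_2 = 1.4721
  1.4721 phi_1 + 2.5707 phi_2 = 1.9643
Solve by Cramer's rule:
  det = gamma(0)^2 - gamma(1)^2 = (2.5707)^2 - (1.4721)^2 = 6.60849849 - 2.16707841 = 4.44142008
  phi_hat_1 = [gamma(1) gamma(0) - gamma(1) gamma(2)] / det = [(1.4721)(2.5707) - (1.4721)(1.9643)] / 4.44142008 = 0.89268144 / 4.44142008 = 0.201
  phi_hat_2 = [gamma(0) gamma(2) - gamma(1)^2] / det = [(2.5707)(1.9643) - (1.4721)^2] / 4.44142008 = 2.8825476 / 4.44142008 = 0.649
So phi_hat = [0.2010, 0.6490].
Therefore phi_hat_1 = 0.2010.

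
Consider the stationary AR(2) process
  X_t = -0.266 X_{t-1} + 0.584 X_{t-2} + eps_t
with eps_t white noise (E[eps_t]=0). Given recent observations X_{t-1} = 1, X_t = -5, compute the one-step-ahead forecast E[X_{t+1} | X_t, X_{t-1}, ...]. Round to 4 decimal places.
E[X_{t+1} \mid \mathcal F_t] = 1.9140

For an AR(p) model X_t = c + sum_i phi_i X_{t-i} + eps_t, the
one-step-ahead conditional mean is
  E[X_{t+1} | X_t, ...] = c + sum_i phi_i X_{t+1-i}.
Substitute known values:
  E[X_{t+1} | ...] = (-0.266) * (-5) + (0.584) * (1)
                   = 1.9140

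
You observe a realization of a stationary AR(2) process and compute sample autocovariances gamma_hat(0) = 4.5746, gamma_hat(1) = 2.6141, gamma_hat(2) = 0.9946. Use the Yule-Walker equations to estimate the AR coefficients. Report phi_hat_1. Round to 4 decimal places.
\hat\phi_{1} = 0.6640

The Yule-Walker equations for an AR(p) process read, in matrix form,
  Gamma_p phi = r_p,   with   (Gamma_p)_{ij} = gamma(|i - j|),
                       (r_p)_i = gamma(i),   i,j = 1..p.
Substitute the sample gammas (Toeplitz matrix and right-hand side of size 2):
  Gamma_p = [[4.5746, 2.6141], [2.6141, 4.5746]]
  r_p     = [2.6141, 0.9946]
Written out:
  4.5746 phi_1 + 2.6141 phi_2 = 2.6141
  2.6141 phi_1 + 4.5746 phi_2 = 0.9946
Solve by Cramer's rule:
  det = gamma(0)^2 - gamma(1)^2 = (4.5746)^2 - (2.6141)^2 = 20.92696516 - 6.83351881 = 14.09344635
  phi_hat_1 = [gamma(1) gamma(0) - gamma(1) gamma(2)] / det = [(2.6141)(4.5746) - (2.6141)(0.9946)] / 14.09344635 = 9.358478 / 14.09344635 = 0.664
  phi_hat_2 = [gamma(0) gamma(2) - gamma(1)^2] / det = [(4.5746)(0.9946) - (2.6141)^2] / 14.09344635 = -2.28362165 / 14.09344635 = -0.162
So phi_hat = [0.6640, -0.1620].
Therefore phi_hat_1 = 0.6640.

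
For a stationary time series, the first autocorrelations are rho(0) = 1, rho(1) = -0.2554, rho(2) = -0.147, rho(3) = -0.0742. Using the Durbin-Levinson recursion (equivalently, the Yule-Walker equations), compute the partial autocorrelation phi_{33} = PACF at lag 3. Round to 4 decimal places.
\phi_{33} = -0.2011

The PACF at lag k is phi_{kk}, the last component of the solution
to the Yule-Walker system G_k phi = r_k where
  (G_k)_{ij} = rho(|i - j|), (r_k)_i = rho(i), i,j = 1..k.
Equivalently, Durbin-Levinson gives phi_{kk} iteratively:
  phi_{11} = rho(1)
  phi_{kk} = [rho(k) - sum_{j=1..k-1} phi_{k-1,j} rho(k-j)]
            / [1 - sum_{j=1..k-1} phi_{k-1,j} rho(j)],
  phi_{k,j} = phi_{k-1,j} - phi_{kk} phi_{k-1,k-j},  j = 1..k-1.
Step k = 1:
  phi_11 = rho(1) = -0.2554.
Step k = 2:
  phi_22 = [rho(2) - phi_11 rho(1)] / [1 - phi_11 rho(1)] = [-0.147 - (-0.2554)(-0.2554)] / [1 - (-0.2554)(-0.2554)]
         = -0.21222916 / 0.93477084 = -0.227039.
  Update: phi_21 = phi_11 - phi_22 phi_11 = -0.2554 - (-0.227039)(-0.2554) = -0.313386.
Step k = 3:
  phi_33 = [rho(3) - phi_21 rho(2) - phi_22 rho(1)] / [1 - phi_21 rho(1) - phi_22 rho(2)]
    numerator   = -0.0742 - (-0.313386)(-0.147) - (-0.227039)(-0.2554) = -0.17825338
    denominator = 1 - (-0.313386)(-0.2554) - (-0.227039)(-0.147) = 0.88658661
  phi_33 = -0.17825338 / 0.88658661 = -0.2011.
Therefore phi_{33} = -0.2011.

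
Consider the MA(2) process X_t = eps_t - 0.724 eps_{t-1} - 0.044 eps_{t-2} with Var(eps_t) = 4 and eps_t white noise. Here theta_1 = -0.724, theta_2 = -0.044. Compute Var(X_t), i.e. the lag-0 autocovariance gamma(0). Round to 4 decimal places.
\gamma(0) = 6.1044

For an MA(q) process X_t = eps_t + sum_i theta_i eps_{t-i} with
Var(eps_t) = sigma^2, the variance is
  gamma(0) = sigma^2 * (1 + sum_i theta_i^2).
  sum_i theta_i^2 = (-0.724)^2 + (-0.044)^2 = 0.524176 + 0.001936 = 0.526112.
  gamma(0) = 4 * (1 + 0.526112) = 4 * 1.526112 = 6.104448, which rounds to 6.1044.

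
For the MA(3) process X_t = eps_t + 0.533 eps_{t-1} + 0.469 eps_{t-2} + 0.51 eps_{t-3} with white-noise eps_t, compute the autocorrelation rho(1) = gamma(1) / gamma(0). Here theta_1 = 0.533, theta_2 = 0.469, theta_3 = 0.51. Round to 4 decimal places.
\rho(1) = 0.5794

For an MA(q) process with theta_0 = 1, the autocovariance is
  gamma(k) = sigma^2 * sum_{i=0..q-k} theta_i * theta_{i+k},
and rho(k) = gamma(k) / gamma(0). Sigma^2 cancels.
  numerator   = (1)*(0.533) + (0.533)*(0.469) + (0.469)*(0.51) = 1.022167.
  denominator = (1)^2 + (0.533)^2 + (0.469)^2 + (0.51)^2 = 1.76415.
  rho(1) = 1.022167 / 1.76415 = 0.5794.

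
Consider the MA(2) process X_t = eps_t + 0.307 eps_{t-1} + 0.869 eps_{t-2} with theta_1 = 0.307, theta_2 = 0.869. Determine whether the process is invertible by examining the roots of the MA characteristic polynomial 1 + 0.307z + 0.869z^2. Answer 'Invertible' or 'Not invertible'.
\text{Invertible}

The MA(q) characteristic polynomial is P(z) = 1 + 0.307z + 0.869z^2.
Invertibility requires all roots to lie outside the unit circle, i.e. |z| > 1 for every root.
Set 1 + (0.307) z + (0.869) z^2 = 0, i.e. a z^2 + b z + c = 0 with a = 0.869, b = 0.307, c = 1.
Discriminant D = b^2 - 4ac = (0.307)^2 - 4*(0.869)*1 = 0.094249 - (3.476) = -3.381751.
D < 0, so the roots are the complex-conjugate pair z = (-b +/- i sqrt(-D)) / (2a) = -0.1766 +/- 1.0581i.
For a conjugate pair |z|^2 = z * conj(z) = (product of roots) = c/a = 1/(0.869) = 1.150748, so |z| = sqrt(1.150748) = 1.0727 for both roots.
Moduli of all roots: 1.0727, 1.0727.
All moduli strictly greater than 1? Yes.
Verdict: Invertible.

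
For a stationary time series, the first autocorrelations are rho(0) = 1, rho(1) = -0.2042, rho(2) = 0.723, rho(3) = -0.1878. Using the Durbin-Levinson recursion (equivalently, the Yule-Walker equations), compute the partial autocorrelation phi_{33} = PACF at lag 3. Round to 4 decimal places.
\phi_{33} = 0.0001

The PACF at lag k is phi_{kk}, the last component of the solution
to the Yule-Walker system G_k phi = r_k where
  (G_k)_{ij} = rho(|i - j|), (r_k)_i = rho(i), i,j = 1..k.
Equivalently, Durbin-Levinson gives phi_{kk} iteratively:
  phi_{11} = rho(1)
  phi_{kk} = [rho(k) - sum_{j=1..k-1} phi_{k-1,j} rho(k-j)]
            / [1 - sum_{j=1..k-1} phi_{k-1,j} rho(j)],
  phi_{k,j} = phi_{k-1,j} - phi_{kk} phi_{k-1,k-j},  j = 1..k-1.
Step k = 1:
  phi_11 = rho(1) = -0.2042.
Step k = 2:
  phi_22 = [rho(2) - phi_11 rho(1)] / [1 - phi_11 rho(1)] = [0.723 - (-0.2042)(-0.2042)] / [1 - (-0.2042)(-0.2042)]
         = 0.68130236 / 0.95830236 = 0.710947.
  Update: phi_21 = phi_11 - phi_22 phi_11 = -0.2042 - (0.710947)(-0.2042) = -0.059025.
Step k = 3:
  phi_33 = [rho(3) - phi_21 rho(2) - phi_22 rho(1)] / [1 - phi_21 rho(1) - phi_22 rho(2)]
    numerator   = -0.1878 - (-0.059025)(0.723) - (0.710947)(-0.2042) = 0.00005019
    denominator = 1 - (-0.059025)(-0.2042) - (0.710947)(0.723) = 0.47393237
  phi_33 = 0.00005019 / 0.47393237 = 0.0001.
Therefore phi_{33} = 0.0001.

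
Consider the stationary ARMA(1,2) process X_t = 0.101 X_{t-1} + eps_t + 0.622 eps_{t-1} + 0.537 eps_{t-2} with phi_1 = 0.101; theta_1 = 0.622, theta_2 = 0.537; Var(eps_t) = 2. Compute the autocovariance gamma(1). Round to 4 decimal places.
\gamma(1) = 2.4040

Multiply the model equation by X_{t-k} and take expectations. With theta_0 = psi_0 = 1 and psi_j the MA(infinity) weights, this gives
  gamma(k) - sum_i phi_i gamma(k-i) = c_k,
  c_k = sigma^2 * sum_{j=k..q} theta_j psi_{j-k}   (c_k = 0 for k > q),
using gamma(-m) = gamma(m).
psi-weights needed (psi_j = theta_j + sum_i phi_i psi_{j-i}):
  psi_1 = theta_1 + phi_1 = 0.622 + (0.101) = 0.723
  psi_2 = theta_2 + phi_1 psi_1 = 0.537 + (0.101)(0.723) = 0.610023
Right-hand sides:
  c_0 = sigma^2 (1 + theta_1 psi_1 + theta_2 psi_2) = 2 * (1 + (0.622)(0.723) + (0.537)(0.610023)) = 2 * 1.777288 = 3.554577
  c_1 = sigma^2 (theta_1 + theta_2 psi_1) = 2 * (0.622 + (0.537)(0.723)) = 2.020502
  c_2 = sigma^2 theta_2 = 2 * (0.537) = 1.074
Equations for k = 0 and k = 1 (AR order 1):
  gamma(0) = phi_1 gamma(1) + c_0
  gamma(1) = phi_1 gamma(0) + c_1
Substituting the second into the first: gamma(0) (1 - phi_1^2) = c_0 + phi_1 c_1, so
  gamma(0) = (c_0 + phi_1 c_1) / (1 - phi_1^2) = (3.554577 + (0.101)(2.020502)) / (1 - (0.101)^2) = 3.758647 / 0.989799 = 3.797385.
  gamma(1) = phi_1 gamma(0) + c_1 = (0.101)(3.797385) + (2.020502) = 2.404038.
Therefore gamma(1) = 2.4040 (to 4 decimal places).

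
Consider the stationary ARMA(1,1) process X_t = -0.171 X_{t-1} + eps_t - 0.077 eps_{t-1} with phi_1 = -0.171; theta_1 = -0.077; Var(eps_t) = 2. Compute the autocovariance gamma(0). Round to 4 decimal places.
\gamma(0) = 2.1267

Multiply the model equation by X_{t-k} and take expectations. With theta_0 = psi_0 = 1 and psi_j the MA(infinity) weights, this gives
  gamma(k) - sum_i phi_i gamma(k-i) = c_k,
  c_k = sigma^2 * sum_{j=k..q} theta_j psi_{j-k}   (c_k = 0 for k > q),
using gamma(-m) = gamma(m).
psi-weights needed (psi_j = theta_j + sum_i phi_i psi_{j-i}):
  psi_1 = theta_1 + phi_1 = -0.077 + (-0.171) = -0.248
Right-hand sides:
  c_0 = sigma^2 (1 + theta_1 psi_1) = 2 * (1 + (-0.077)(-0.248)) = 2 * 1.019096 = 2.038192
  c_1 = sigma^2 theta_1 = 2 * (-0.077) = -0.154
  c_2 = 0
Equations for k = 0 and k = 1 (AR order 1):
  gamma(0) = phi_1 gamma(1) + c_0
  gamma(1) = phi_1 gamma(0) + c_1
Substituting the second into the first: gamma(0) (1 - phi_1^2) = c_0 + phi_1 c_1, so
  gamma(0) = (c_0 + phi_1 c_1) / (1 - phi_1^2) = (2.038192 + (-0.171)(-0.154)) / (1 - (-0.171)^2) = 2.064526 / 0.970759 = 2.126713.
Therefore gamma(0) = 2.1267 (to 4 decimal places).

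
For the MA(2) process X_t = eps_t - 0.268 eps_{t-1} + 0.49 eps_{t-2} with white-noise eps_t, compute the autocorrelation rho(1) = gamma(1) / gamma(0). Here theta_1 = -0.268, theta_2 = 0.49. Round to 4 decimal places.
\rho(1) = -0.3044

For an MA(q) process with theta_0 = 1, the autocovariance is
  gamma(k) = sigma^2 * sum_{i=0..q-k} theta_i * theta_{i+k},
and rho(k) = gamma(k) / gamma(0). Sigma^2 cancels.
  numerator   = (1)*(-0.268) + (-0.268)*(0.49) = -0.39932.
  denominator = (1)^2 + (-0.268)^2 + (0.49)^2 = 1.311924.
  rho(1) = -0.39932 / 1.311924 = -0.3044.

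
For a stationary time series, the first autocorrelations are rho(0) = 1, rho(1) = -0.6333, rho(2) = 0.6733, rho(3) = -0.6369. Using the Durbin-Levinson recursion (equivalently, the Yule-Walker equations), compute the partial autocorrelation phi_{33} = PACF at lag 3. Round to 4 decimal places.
\phi_{33} = -0.2451

The PACF at lag k is phi_{kk}, the last component of the solution
to the Yule-Walker system G_k phi = r_k where
  (G_k)_{ij} = rho(|i - j|), (r_k)_i = rho(i), i,j = 1..k.
Equivalently, Durbin-Levinson gives phi_{kk} iteratively:
  phi_{11} = rho(1)
  phi_{kk} = [rho(k) - sum_{j=1..k-1} phi_{k-1,j} rho(k-j)]
            / [1 - sum_{j=1..k-1} phi_{k-1,j} rho(j)],
  phi_{k,j} = phi_{k-1,j} - phi_{kk} phi_{k-1,k-j},  j = 1..k-1.
Step k = 1:
  phi_11 = rho(1) = -0.6333.
Step k = 2:
  phi_22 = [rho(2) - phi_11 rho(1)] / [1 - phi_11 rho(1)] = [0.6733 - (-0.6333)(-0.6333)] / [1 - (-0.6333)(-0.6333)]
         = 0.27223111 / 0.59893111 = 0.454528.
  Update: phi_21 = phi_11 - phi_22 phi_11 = -0.6333 - (0.454528)(-0.6333) = -0.345447.
Step k = 3:
  phi_33 = [rho(3) - phi_21 rho(2) - phi_22 rho(1)] / [1 - phi_21 rho(1) - phi_22 rho(2)]
    numerator   = -0.6369 - (-0.345447)(0.6733) - (0.454528)(-0.6333) = -0.11645762
    denominator = 1 - (-0.345447)(-0.6333) - (0.454528)(0.6733) = 0.47519438
  phi_33 = -0.11645762 / 0.47519438 = -0.2451.
Therefore phi_{33} = -0.2451.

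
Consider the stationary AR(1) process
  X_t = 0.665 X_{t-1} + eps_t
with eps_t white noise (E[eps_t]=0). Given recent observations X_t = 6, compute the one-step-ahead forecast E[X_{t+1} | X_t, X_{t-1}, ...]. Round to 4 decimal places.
E[X_{t+1} \mid \mathcal F_t] = 3.9900

For an AR(p) model X_t = c + sum_i phi_i X_{t-i} + eps_t, the
one-step-ahead conditional mean is
  E[X_{t+1} | X_t, ...] = c + sum_i phi_i X_{t+1-i}.
Substitute known values:
  E[X_{t+1} | ...] = (0.665) * (6)
                   = 3.9900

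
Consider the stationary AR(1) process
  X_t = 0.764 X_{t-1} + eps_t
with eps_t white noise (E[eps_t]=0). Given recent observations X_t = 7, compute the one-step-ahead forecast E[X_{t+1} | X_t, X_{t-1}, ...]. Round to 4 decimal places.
E[X_{t+1} \mid \mathcal F_t] = 5.3480

For an AR(p) model X_t = c + sum_i phi_i X_{t-i} + eps_t, the
one-step-ahead conditional mean is
  E[X_{t+1} | X_t, ...] = c + sum_i phi_i X_{t+1-i}.
Substitute known values:
  E[X_{t+1} | ...] = (0.764) * (7)
                   = 5.3480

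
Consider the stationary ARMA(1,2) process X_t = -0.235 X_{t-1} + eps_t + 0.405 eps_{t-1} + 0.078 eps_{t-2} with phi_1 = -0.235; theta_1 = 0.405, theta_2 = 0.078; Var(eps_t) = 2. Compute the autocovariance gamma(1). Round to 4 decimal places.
\gamma(1) = 0.3522

Multiply the model equation by X_{t-k} and take expectations. With theta_0 = psi_0 = 1 and psi_j the MA(infinity) weights, this gives
  gamma(k) - sum_i phi_i gamma(k-i) = c_k,
  c_k = sigma^2 * sum_{j=k..q} theta_j psi_{j-k}   (c_k = 0 for k > q),
using gamma(-m) = gamma(m).
psi-weights needed (psi_j = theta_j + sum_i phi_i psi_{j-i}):
  psi_1 = theta_1 + phi_1 = 0.405 + (-0.235) = 0.17
  psi_2 = theta_2 + phi_1 psi_1 = 0.078 + (-0.235)(0.17) = 0.03805
Right-hand sides:
  c_0 = sigma^2 (1 + theta_1 psi_1 + theta_2 psi_2) = 2 * (1 + (0.405)(0.17) + (0.078)(0.03805)) = 2 * 1.071818 = 2.143636
  c_1 = sigma^2 (theta_1 + theta_2 psi_1) = 2 * (0.405 + (0.078)(0.17)) = 0.83652
  c_2 = sigma^2 theta_2 = 2 * (0.078) = 0.156
Equations for k = 0 and k = 1 (AR order 1):
  gamma(0) = phi_1 gamma(1) + c_0
  gamma(1) = phi_1 gamma(0) + c_1
Substituting the second into the first: gamma(0) (1 - phi_1^2) = c_0 + phi_1 c_1, so
  gamma(0) = (c_0 + phi_1 c_1) / (1 - phi_1^2) = (2.143636 + (-0.235)(0.83652)) / (1 - (-0.235)^2) = 1.947054 / 0.944775 = 2.060865.
  gamma(1) = phi_1 gamma(0) + c_1 = (-0.235)(2.060865) + (0.83652) = 0.352217.
Therefore gamma(1) = 0.3522 (to 4 decimal places).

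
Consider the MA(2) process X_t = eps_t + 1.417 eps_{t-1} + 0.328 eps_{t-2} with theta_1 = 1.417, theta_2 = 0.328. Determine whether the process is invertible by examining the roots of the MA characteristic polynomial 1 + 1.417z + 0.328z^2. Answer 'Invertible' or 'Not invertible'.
\text{Not invertible}

The MA(q) characteristic polynomial is P(z) = 1 + 1.417z + 0.328z^2.
Invertibility requires all roots to lie outside the unit circle, i.e. |z| > 1 for every root.
Set 1 + (1.417) z + (0.328) z^2 = 0, i.e. a z^2 + b z + c = 0 with a = 0.328, b = 1.417, c = 1.
Discriminant D = b^2 - 4ac = (1.417)^2 - 4*(0.328)*1 = 2.007889 - (1.312) = 0.695889.
D >= 0, so the roots are real: z = (-b +/- sqrt(D)) / (2a) = (-1.417 +/- 0.8342) / (0.656).
  z_1 = (-1.417 + 0.8342) / (0.656) = -0.8884,   |z_1| = 0.8884.
  z_2 = (-1.417 - 0.8342) / (0.656) = -3.4317,   |z_2| = 3.4317.
Moduli of all roots: 0.8884, 3.4317.
All moduli strictly greater than 1? No.
Verdict: Not invertible.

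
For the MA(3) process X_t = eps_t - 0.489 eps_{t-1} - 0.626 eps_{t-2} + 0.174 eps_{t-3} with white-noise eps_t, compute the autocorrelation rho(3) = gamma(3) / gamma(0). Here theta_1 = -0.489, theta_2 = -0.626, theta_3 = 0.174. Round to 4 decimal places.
\rho(3) = 0.1047

For an MA(q) process with theta_0 = 1, the autocovariance is
  gamma(k) = sigma^2 * sum_{i=0..q-k} theta_i * theta_{i+k},
and rho(k) = gamma(k) / gamma(0). Sigma^2 cancels.
  numerator   = (1)*(0.174) = 0.174.
  denominator = (1)^2 + (-0.489)^2 + (-0.626)^2 + (0.174)^2 = 1.661273.
  rho(3) = 0.174 / 1.661273 = 0.1047.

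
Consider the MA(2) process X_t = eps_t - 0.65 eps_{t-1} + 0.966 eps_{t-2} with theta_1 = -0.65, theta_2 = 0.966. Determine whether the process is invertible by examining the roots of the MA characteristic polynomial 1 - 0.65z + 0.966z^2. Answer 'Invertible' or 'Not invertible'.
\text{Invertible}

The MA(q) characteristic polynomial is P(z) = 1 - 0.65z + 0.966z^2.
Invertibility requires all roots to lie outside the unit circle, i.e. |z| > 1 for every root.
Set 1 + (-0.65) z + (0.966) z^2 = 0, i.e. a z^2 + b z + c = 0 with a = 0.966, b = -0.65, c = 1.
Discriminant D = b^2 - 4ac = (-0.65)^2 - 4*(0.966)*1 = 0.4225 - (3.864) = -3.4415.
D < 0, so the roots are the complex-conjugate pair z = (-b +/- i sqrt(-D)) / (2a) = 0.3364 +/- 0.9602i.
For a conjugate pair |z|^2 = z * conj(z) = (product of roots) = c/a = 1/(0.966) = 1.035197, so |z| = sqrt(1.035197) = 1.0174 for both roots.
Moduli of all roots: 1.0174, 1.0174.
All moduli strictly greater than 1? Yes.
Verdict: Invertible.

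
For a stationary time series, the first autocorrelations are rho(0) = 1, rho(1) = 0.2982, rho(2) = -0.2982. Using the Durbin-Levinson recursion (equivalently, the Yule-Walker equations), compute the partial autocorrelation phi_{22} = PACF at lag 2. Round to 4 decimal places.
\phi_{22} = -0.4249

The PACF at lag k is phi_{kk}, the last component of the solution
to the Yule-Walker system G_k phi = r_k where
  (G_k)_{ij} = rho(|i - j|), (r_k)_i = rho(i), i,j = 1..k.
Equivalently, Durbin-Levinson gives phi_{kk} iteratively:
  phi_{11} = rho(1)
  phi_{kk} = [rho(k) - sum_{j=1..k-1} phi_{k-1,j} rho(k-j)]
            / [1 - sum_{j=1..k-1} phi_{k-1,j} rho(j)],
  phi_{k,j} = phi_{k-1,j} - phi_{kk} phi_{k-1,k-j},  j = 1..k-1.
Step k = 1:
  phi_11 = rho(1) = 0.2982.
Step k = 2:
  phi_22 = [rho(2) - phi_11 rho(1)] / [1 - phi_11 rho(1)] = [-0.2982 - (0.2982)(0.2982)] / [1 - (0.2982)(0.2982)]
         = -0.38712324 / 0.91107676 = -0.4249.
Therefore phi_{22} = -0.4249.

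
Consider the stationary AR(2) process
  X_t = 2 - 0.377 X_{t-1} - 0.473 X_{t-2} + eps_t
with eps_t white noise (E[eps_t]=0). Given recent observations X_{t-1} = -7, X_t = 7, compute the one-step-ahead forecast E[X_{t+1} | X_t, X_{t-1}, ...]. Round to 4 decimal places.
E[X_{t+1} \mid \mathcal F_t] = 2.6720

For an AR(p) model X_t = c + sum_i phi_i X_{t-i} + eps_t, the
one-step-ahead conditional mean is
  E[X_{t+1} | X_t, ...] = c + sum_i phi_i X_{t+1-i}.
Substitute known values:
  E[X_{t+1} | ...] = 2 + (-0.377) * (7) + (-0.473) * (-7)
                   = 2.6720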